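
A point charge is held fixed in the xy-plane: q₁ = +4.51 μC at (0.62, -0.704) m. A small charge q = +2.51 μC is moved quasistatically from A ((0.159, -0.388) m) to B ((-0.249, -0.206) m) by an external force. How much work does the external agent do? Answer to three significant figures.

-0.0805 J

For quasistatic motion the external work equals the change in potential energy: W_ext = qΔV = q(V_B − V_A).
At A: distance to the source charge is 0.559 m; V_A = kq₁/r = 7.25×10⁴ V.
At B: distance to the source charge is 1.00 m; V_B = kq₁/r = 4.05×10⁴ V.
ΔV = V_B − V_A = -3.21×10⁴ V.
W_ext = qΔV = (2.51×10⁻⁶ C)(-3.21×10⁴ V) = -0.0805 J.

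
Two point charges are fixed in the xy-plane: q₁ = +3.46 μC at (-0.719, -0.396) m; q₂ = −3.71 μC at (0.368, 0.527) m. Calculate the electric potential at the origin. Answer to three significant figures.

The total potential is the scalar sum of each charge's contribution, V = Σ kqᵢ/rᵢ.
Distances from the field point to each charge: r₁ = 0.821 m, r₂ = 0.643 m.
V = k[(3.46×10⁻⁶)/(0.821) + (-3.71×10⁻⁶)/(0.643)] = -1.40×10⁴ V.

-1.40×10⁴ V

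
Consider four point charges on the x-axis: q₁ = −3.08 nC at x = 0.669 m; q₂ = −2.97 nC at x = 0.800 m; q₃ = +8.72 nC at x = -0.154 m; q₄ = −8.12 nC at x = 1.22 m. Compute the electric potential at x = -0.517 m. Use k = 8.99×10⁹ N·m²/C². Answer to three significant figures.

Electric potential is a scalar, so the contributions from each charge add algebraically: V = Σ kqᵢ/rᵢ.
Distances from the field point to each charge: r₁ = 1.19 m, r₂ = 1.32 m, r₃ = 0.363 m, r₄ = 1.74 m.
V = k[(-3.08×10⁻⁹)/(1.19) + (-2.97×10⁻⁹)/(1.32) + (8.72×10⁻⁹)/(0.363) + (-8.12×10⁻⁹)/(1.74)] = 130 V.

130 V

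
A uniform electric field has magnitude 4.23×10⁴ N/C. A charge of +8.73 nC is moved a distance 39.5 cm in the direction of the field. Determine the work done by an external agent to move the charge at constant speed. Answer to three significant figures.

The potential change for a displacement 39.5 cm in the direction of the field is ΔV = −Ed = -1.67×10⁴ V.
W_ext = qΔV = -1.46×10⁻⁴ J.

-1.46×10⁻⁴ J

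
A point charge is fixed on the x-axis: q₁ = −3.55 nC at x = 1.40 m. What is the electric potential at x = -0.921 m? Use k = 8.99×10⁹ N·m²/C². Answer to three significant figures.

-13.8 V

Electric potential is a scalar, so the contributions from each charge add algebraically: V = Σ kqᵢ/rᵢ.
V = k[(-3.55×10⁻⁹)/(2.32)] = -13.8 V.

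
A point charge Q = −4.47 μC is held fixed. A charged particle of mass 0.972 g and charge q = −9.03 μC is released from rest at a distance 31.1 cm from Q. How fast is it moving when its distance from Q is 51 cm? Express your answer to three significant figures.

Only the electrostatic force acts, so mechanical energy is conserved: ½mv² = U₁ − U₂ = kQq(1/r₁ − 1/r₂).
U₁ − U₂ = (8.99×10⁹ N·m²/C²)(-4.47×10⁻⁶ C)(-9.03×10⁻⁶ C)(1/0.311 − 1/0.510) = 0.455 J.
v = √(2·0.455/9.72×10⁻⁴) = 30.6 m/s.

30.6 m/s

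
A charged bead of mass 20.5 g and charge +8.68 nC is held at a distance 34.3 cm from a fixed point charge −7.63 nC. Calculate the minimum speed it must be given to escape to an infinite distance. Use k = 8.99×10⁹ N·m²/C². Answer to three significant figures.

To just escape, total mechanical energy must reach zero at infinity: ½mv²_min + U = 0, so ½mv²_min = −U = |kQq|/r.
|U| = |kQq|/r = (8.99×10⁹ N·m²/C²)(7.63×10⁻⁹)(8.68×10⁻⁹)/(0.343) = 1.74×10⁻⁶ J.
v_min = √(2|U|/m) = √(2·1.74×10⁻⁶/0.0205) = 0.0130 m/s.

0.0130 m/s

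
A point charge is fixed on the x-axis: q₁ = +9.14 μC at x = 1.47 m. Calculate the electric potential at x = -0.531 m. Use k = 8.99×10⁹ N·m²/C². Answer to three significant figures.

4.11×10⁴ V

Electric potential is a scalar, so the contributions from each charge add algebraically: V = Σ kqᵢ/rᵢ.
V = k[(9.14×10⁻⁶)/(2.00)] = 4.11×10⁴ V.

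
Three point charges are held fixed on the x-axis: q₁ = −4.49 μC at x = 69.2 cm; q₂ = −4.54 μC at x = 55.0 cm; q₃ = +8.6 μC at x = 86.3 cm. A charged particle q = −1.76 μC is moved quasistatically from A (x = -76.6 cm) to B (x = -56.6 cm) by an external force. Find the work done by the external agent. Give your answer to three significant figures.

5.84×10⁻³ J

For quasistatic motion the external work equals the change in potential energy: W_ext = qΔV = q(V_B − V_A).
At A: distances to the source charges are 1.46 m, 1.32 m, 1.63 m; V_A = Σ kqᵢ/rᵢ = -1.12×10⁴ V.
At B: distances to the source charges are 1.26 m, 1.12 m, 1.43 m; V_B = Σ kqᵢ/rᵢ = -1.46×10⁴ V.
ΔV = V_B − V_A = -3320 V.
W_ext = qΔV = (-1.76×10⁻⁶ C)(-3320 V) = 5.84×10⁻³ J.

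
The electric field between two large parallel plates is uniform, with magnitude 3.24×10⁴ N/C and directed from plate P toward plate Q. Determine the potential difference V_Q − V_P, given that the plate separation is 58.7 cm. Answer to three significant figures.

In a uniform field, potential decreases in the direction of E: ΔV = −E·d for a displacement d parallel to E.
Going from P to Q is a displacement of 58.7 cm along the field, so V_Q − V_P = −Ed = -1.90×10⁴ V.

-1.90×10⁴ V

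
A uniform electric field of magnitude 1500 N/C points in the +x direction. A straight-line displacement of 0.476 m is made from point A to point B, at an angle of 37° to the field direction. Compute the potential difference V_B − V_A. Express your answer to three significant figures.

Only the component of displacement along E changes the potential: ΔV = −E·d·cosθ.
ΔV = −(1500 V/m)(0.476 m)cos37° = -570 V.

-570 V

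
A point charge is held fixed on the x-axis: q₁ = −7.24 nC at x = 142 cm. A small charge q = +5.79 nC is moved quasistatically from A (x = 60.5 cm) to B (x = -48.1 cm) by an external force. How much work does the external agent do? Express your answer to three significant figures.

2.64×10⁻⁷ J

For quasistatic motion the external work equals the change in potential energy: W_ext = qΔV = q(V_B − V_A).
At A: distance to the source charge is 0.815 m; V_A = kq₁/r = -79.9 V.
At B: distance to the source charge is 1.90 m; V_B = kq₁/r = -34.2 V.
ΔV = V_B − V_A = 45.6 V.
W_ext = qΔV = (5.79×10⁻⁹ C)(45.6 V) = 2.64×10⁻⁷ J.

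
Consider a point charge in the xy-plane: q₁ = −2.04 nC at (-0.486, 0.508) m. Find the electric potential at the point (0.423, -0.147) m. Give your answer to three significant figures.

-16.4 V

Electric potential is a scalar, so the contributions from each charge add algebraically: V = Σ kqᵢ/rᵢ.
Distances from the field point to each charge: r₁ = 1.12 m.
V = k[(-2.04×10⁻⁹)/(1.12)] = -16.4 V.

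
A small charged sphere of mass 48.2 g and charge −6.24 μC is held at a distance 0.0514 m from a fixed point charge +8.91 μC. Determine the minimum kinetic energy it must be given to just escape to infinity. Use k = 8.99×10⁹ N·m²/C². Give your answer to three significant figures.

9.72 J

To just escape, total mechanical energy must reach zero at infinity: ½mv²_min + U = 0, so ½mv²_min = −U = |kQq|/r.
|U| = |kQq|/r = (8.99×10⁹ N·m²/C²)(8.91×10⁻⁶)(6.24×10⁻⁶)/(0.0514) = 9.72 J.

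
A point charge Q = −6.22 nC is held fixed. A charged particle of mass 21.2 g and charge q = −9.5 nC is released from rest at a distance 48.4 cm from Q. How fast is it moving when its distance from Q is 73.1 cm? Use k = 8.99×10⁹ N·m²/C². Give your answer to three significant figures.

Only the electrostatic force acts, so mechanical energy is conserved: ½mv² = U₁ − U₂ = kQq(1/r₁ − 1/r₂).
U₁ − U₂ = (8.99×10⁹ N·m²/C²)(-6.22×10⁻⁹ C)(-9.50×10⁻⁹ C)(1/0.484 − 1/0.731) = 3.71×10⁻⁷ J.
v = √(2·3.71×10⁻⁷/0.0212) = 5.91×10⁻³ m/s.

5.91×10⁻³ m/s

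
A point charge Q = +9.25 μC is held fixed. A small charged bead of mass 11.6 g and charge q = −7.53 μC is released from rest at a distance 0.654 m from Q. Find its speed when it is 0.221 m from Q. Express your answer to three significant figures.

18.0 m/s

Only the electrostatic force acts, so mechanical energy is conserved: ½mv² = U₁ − U₂ = kQq(1/r₁ − 1/r₂).
U₁ − U₂ = (8.99×10⁹ N·m²/C²)(9.25×10⁻⁶ C)(-7.53×10⁻⁶ C)(1/0.654 − 1/0.221) = 1.88 J.
v = √(2·1.88/0.0116) = 18.0 m/s.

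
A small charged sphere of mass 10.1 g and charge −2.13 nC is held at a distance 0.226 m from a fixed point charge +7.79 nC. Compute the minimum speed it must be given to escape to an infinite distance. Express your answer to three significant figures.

To just escape, total mechanical energy must reach zero at infinity: ½mv²_min + U = 0, so ½mv²_min = −U = |kQq|/r.
|U| = |kQq|/r = (8.99×10⁹ N·m²/C²)(7.79×10⁻⁹)(2.13×10⁻⁹)/(0.226) = 6.60×10⁻⁷ J.
v_min = √(2|U|/m) = √(2·6.60×10⁻⁷/0.0101) = 0.0114 m/s.

0.0114 m/s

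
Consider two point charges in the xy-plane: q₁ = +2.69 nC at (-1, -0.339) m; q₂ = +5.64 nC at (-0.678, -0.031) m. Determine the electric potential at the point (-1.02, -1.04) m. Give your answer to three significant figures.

82.1 V

The total potential is the scalar sum of each charge's contribution, V = Σ kqᵢ/rᵢ.
Distances from the field point to each charge: r₁ = 0.701 m, r₂ = 1.07 m.
V = k[(2.69×10⁻⁹)/(0.701) + (5.64×10⁻⁹)/(1.07)] = 82.1 V.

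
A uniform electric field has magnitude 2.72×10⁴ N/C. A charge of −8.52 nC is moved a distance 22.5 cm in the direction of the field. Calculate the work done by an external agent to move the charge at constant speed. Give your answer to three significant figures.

The potential change for a displacement 22.5 cm in the direction of the field is ΔV = −Ed = -6120 V.
W_ext = qΔV = 5.21×10⁻⁵ J.

5.21×10⁻⁵ J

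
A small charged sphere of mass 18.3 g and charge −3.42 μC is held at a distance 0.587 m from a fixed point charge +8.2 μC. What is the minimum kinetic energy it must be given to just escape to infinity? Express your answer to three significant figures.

0.429 J

To just escape, total mechanical energy must reach zero at infinity: ½mv²_min + U = 0, so ½mv²_min = −U = |kQq|/r.
|U| = |kQq|/r = (8.99×10⁹ N·m²/C²)(8.20×10⁻⁶)(3.42×10⁻⁶)/(0.587) = 0.429 J.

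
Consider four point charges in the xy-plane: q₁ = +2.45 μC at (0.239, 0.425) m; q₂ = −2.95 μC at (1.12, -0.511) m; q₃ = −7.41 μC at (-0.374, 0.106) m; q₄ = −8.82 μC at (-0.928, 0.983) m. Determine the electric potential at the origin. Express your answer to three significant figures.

The total potential is the scalar sum of each charge's contribution, V = Σ kqᵢ/rᵢ.
Distances from the field point to each charge: r₁ = 0.488 m, r₂ = 1.23 m, r₃ = 0.389 m, r₄ = 1.35 m.
V = k[(2.45×10⁻⁶)/(0.488) + (-2.95×10⁻⁶)/(1.23) + (-7.41×10⁻⁶)/(0.389) + (-8.82×10⁻⁶)/(1.35)] = -2.06×10⁵ V.

-2.06×10⁵ V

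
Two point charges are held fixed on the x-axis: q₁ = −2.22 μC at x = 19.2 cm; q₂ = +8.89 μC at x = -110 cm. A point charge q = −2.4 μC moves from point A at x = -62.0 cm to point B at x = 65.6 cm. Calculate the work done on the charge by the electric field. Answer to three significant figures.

-0.335 J

The work done by the electric force is W_field = −ΔU = −q(V_B − V_A) = q(V_A − V_B).
At A: distances to the source charges are 0.812 m, 0.480 m; V_A = Σ kqᵢ/rᵢ = 1.42×10⁵ V.
At B: distances to the source charges are 0.464 m, 1.76 m; V_B = Σ kqᵢ/rᵢ = 2500 V.
ΔV = V_B − V_A = -1.39×10⁵ V.
W_field = −qΔV = −(-2.40×10⁻⁶ C)(-1.39×10⁵ V) = -0.335 J.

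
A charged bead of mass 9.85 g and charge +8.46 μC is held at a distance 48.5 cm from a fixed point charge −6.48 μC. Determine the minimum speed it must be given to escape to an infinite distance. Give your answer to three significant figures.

To just escape, total mechanical energy must reach zero at infinity: ½mv²_min + U = 0, so ½mv²_min = −U = |kQq|/r.
|U| = |kQq|/r = (8.99×10⁹ N·m²/C²)(6.48×10⁻⁶)(8.46×10⁻⁶)/(0.485) = 1.02 J.
v_min = √(2|U|/m) = √(2·1.02/9.85×10⁻³) = 14.4 m/s.

14.4 m/s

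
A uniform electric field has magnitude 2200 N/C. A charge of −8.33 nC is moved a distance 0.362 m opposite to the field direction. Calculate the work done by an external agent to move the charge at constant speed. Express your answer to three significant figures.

-6.63×10⁻⁶ J

The potential change for a displacement 0.362 m opposite to the field direction is ΔV = +Ed = 796 V.
W_ext = qΔV = -6.63×10⁻⁶ J.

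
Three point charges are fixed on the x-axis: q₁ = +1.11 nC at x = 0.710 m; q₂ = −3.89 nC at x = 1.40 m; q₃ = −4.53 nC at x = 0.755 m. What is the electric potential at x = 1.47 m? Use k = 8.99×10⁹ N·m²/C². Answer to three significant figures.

-543 V

The total potential is the scalar sum of each charge's contribution, V = Σ kqᵢ/rᵢ.
Distances from the field point to each charge: r₁ = 0.760 m, r₂ = 0.0700 m, r₃ = 0.715 m.
V = k[(1.11×10⁻⁹)/(0.760) + (-3.89×10⁻⁹)/(0.0700) + (-4.53×10⁻⁹)/(0.715)] = -543 V.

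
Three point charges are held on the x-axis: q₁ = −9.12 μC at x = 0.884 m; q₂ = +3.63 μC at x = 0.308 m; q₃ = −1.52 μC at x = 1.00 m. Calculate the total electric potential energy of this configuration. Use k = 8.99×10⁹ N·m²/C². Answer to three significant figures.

0.486 J

The work to assemble the configuration equals its total potential energy, U = Σ kqᵢqⱼ/rᵢⱼ over all pairs.
Pair separations: r₁₂ = 0.576 m, r₁₃ = 0.116 m, r₂₃ = 0.692 m.
U = (-0.517) + (1.07) + (-0.0717) = 0.486 J.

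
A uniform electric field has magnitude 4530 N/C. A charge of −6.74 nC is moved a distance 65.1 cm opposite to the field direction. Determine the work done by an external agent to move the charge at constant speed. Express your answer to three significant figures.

-1.99×10⁻⁵ J

The potential change for a displacement 65.1 cm opposite to the field direction is ΔV = +Ed = 2950 V.
W_ext = qΔV = -1.99×10⁻⁵ J.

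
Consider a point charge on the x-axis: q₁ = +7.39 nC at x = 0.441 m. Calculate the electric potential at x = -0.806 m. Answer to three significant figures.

The total potential is the scalar sum of each charge's contribution, V = Σ kqᵢ/rᵢ.
V = k[(7.39×10⁻⁹)/(1.25)] = 53.3 V.

53.3 V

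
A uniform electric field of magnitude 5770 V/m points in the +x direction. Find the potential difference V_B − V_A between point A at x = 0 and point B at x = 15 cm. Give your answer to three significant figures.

In a uniform field, potential decreases in the direction of E: V_B − V_A = −E·Δx.
V_B − V_A = −(5770 V/m)(0.150 m) = -866 V.

-866 V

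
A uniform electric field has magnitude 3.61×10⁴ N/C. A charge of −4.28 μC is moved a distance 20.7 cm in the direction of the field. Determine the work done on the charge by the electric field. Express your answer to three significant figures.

The potential change for a displacement 20.7 cm in the direction of the field is ΔV = −Ed = -7470 V.
W_field = −qΔV = -0.0320 J.

-0.0320 J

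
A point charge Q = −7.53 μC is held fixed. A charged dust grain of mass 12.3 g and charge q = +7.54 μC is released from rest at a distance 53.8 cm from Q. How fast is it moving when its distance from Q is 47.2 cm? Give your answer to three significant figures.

4.64 m/s

Only the electrostatic force acts, so mechanical energy is conserved: ½mv² = U₁ − U₂ = kQq(1/r₁ − 1/r₂).
U₁ − U₂ = (8.99×10⁹ N·m²/C²)(-7.53×10⁻⁶ C)(7.54×10⁻⁶ C)(1/0.538 − 1/0.472) = 0.133 J.
v = √(2·0.133/0.0123) = 4.64 m/s.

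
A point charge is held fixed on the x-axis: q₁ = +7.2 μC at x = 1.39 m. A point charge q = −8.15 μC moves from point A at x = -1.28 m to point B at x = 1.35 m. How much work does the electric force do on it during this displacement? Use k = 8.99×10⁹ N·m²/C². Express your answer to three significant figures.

13.0 J

The work done by the electric force is W_field = −ΔU = −q(V_B − V_A) = q(V_A − V_B).
At A: distance to the source charge is 2.67 m; V_A = kq₁/r = 2.42×10⁴ V.
At B: distance to the source charge is 0.0400 m; V_B = kq₁/r = 1.62×10⁶ V.
ΔV = V_B − V_A = 1.59×10⁶ V.
W_field = −qΔV = −(-8.15×10⁻⁶ C)(1.59×10⁶ V) = 13.0 J.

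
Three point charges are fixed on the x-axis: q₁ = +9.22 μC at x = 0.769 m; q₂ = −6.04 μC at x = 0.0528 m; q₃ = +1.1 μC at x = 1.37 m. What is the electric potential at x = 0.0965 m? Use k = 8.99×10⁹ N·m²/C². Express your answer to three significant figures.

-1.11×10⁶ V

Electric potential is a scalar, so the contributions from each charge add algebraically: V = Σ kqᵢ/rᵢ.
Distances from the field point to each charge: r₁ = 0.672 m, r₂ = 0.0437 m, r₃ = 1.27 m.
V = k[(9.22×10⁻⁶)/(0.672) + (-6.04×10⁻⁶)/(0.0437) + (1.10×10⁻⁶)/(1.27)] = -1.11×10⁶ V.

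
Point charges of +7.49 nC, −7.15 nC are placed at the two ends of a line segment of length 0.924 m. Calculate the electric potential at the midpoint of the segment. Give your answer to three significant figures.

The total potential is the scalar sum of each charge's contribution, V = Σ kqᵢ/rᵢ.
Each charge is 0.462 m from the midpoint.
V = k[(7.49×10⁻⁹)/(0.462) + (-7.15×10⁻⁹)/(0.462)] = 6.62 V.

6.62 V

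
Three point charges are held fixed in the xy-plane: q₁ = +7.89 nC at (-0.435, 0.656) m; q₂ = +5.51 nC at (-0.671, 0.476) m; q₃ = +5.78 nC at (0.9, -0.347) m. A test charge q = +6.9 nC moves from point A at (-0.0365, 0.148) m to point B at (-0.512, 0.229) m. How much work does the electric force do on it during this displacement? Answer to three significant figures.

The work done by the electric force is W_field = −ΔU = −q(V_B − V_A) = q(V_A − V_B).
At A: distances to the source charges are 0.646 m, 0.714 m, 1.06 m; V_A = Σ kqᵢ/rᵢ = 228 V.
At B: distances to the source charges are 0.434 m, 0.294 m, 1.52 m; V_B = Σ kqᵢ/rᵢ = 366 V.
ΔV = V_B − V_A = 138 V.
W_field = −qΔV = −(6.90×10⁻⁹ C)(138 V) = -9.52×10⁻⁷ J.

-9.52×10⁻⁷ J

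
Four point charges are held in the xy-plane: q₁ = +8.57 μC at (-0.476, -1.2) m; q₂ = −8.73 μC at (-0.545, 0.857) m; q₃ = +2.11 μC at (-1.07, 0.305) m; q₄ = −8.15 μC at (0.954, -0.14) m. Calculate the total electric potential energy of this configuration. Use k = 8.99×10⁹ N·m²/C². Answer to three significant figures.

The work to assemble the configuration equals its total potential energy, U = Σ kqᵢqⱼ/rᵢⱼ over all pairs.
Pair separations: r₁₂ = 2.06 m, r₁₃ = 1.62 m, r₁₄ = 1.78 m, r₂₃ = 0.762 m, r₂₄ = 1.80 m, r₃₄ = 2.07 m.
Summing all 6 pair terms gives U = -0.516 J.

-0.516 J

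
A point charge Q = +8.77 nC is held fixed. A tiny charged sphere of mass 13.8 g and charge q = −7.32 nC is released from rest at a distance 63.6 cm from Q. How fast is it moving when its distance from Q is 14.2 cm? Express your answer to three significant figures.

Only the electrostatic force acts, so mechanical energy is conserved: ½mv² = U₁ − U₂ = kQq(1/r₁ − 1/r₂).
U₁ − U₂ = (8.99×10⁹ N·m²/C²)(8.77×10⁻⁹ C)(-7.32×10⁻⁹ C)(1/0.636 − 1/0.142) = 3.16×10⁻⁶ J.
v = √(2·3.16×10⁻⁶/0.0138) = 0.0214 m/s.

0.0214 m/s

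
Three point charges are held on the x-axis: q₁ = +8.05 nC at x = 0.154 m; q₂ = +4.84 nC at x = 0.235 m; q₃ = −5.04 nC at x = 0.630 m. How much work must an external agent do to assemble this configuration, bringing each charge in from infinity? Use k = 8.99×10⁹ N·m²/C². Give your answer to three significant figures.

The work to assemble the configuration equals its total potential energy, U = Σ kqᵢqⱼ/rᵢⱼ over all pairs.
Pair separations: r₁₂ = 0.0810 m, r₁₃ = 0.476 m, r₂₃ = 0.395 m.
U = (4.32×10⁻⁶) + (-7.66×10⁻⁷) + (-5.55×10⁻⁷) = 3.00×10⁻⁶ J.

3.00×10⁻⁶ J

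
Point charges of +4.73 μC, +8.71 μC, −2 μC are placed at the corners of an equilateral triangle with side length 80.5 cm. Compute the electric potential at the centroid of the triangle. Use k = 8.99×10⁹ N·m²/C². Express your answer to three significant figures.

2.21×10⁵ V

Electric potential is a scalar, so the contributions from each charge add algebraically: V = Σ kqᵢ/rᵢ.
The distance from each vertex to the centroid is a/√3 = 0.465 m.
V = k[(4.73×10⁻⁶)/(0.465) + (8.71×10⁻⁶)/(0.465) + (-2.00×10⁻⁶)/(0.465)] = 2.21×10⁵ V.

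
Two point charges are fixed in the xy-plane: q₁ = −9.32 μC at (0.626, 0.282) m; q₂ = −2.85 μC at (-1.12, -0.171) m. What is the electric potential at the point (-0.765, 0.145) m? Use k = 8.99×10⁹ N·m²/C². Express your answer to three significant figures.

-1.14×10⁵ V

Electric potential is a scalar, so the contributions from each charge add algebraically: V = Σ kqᵢ/rᵢ.
Distances from the field point to each charge: r₁ = 1.40 m, r₂ = 0.475 m.
V = k[(-9.32×10⁻⁶)/(1.40) + (-2.85×10⁻⁶)/(0.475)] = -1.14×10⁵ V.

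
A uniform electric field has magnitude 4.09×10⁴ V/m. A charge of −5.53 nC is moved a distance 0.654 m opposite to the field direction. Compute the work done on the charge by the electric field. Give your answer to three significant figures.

The potential change for a displacement 0.654 m opposite to the field direction is ΔV = +Ed = 2.67×10⁴ V.
W_field = −qΔV = 1.48×10⁻⁴ J.

1.48×10⁻⁴ J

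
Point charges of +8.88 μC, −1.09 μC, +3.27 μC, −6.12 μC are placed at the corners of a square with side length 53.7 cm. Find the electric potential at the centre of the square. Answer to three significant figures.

1.17×10⁵ V

The total potential is the scalar sum of each charge's contribution, V = Σ kqᵢ/rᵢ.
The distance from each corner to the centre is a√2/2 = 0.380 m.
V = k[(8.88×10⁻⁶)/(0.380) + (-1.09×10⁻⁶)/(0.380) + (3.27×10⁻⁶)/(0.380) + (-6.12×10⁻⁶)/(0.380)] = 1.17×10⁵ V.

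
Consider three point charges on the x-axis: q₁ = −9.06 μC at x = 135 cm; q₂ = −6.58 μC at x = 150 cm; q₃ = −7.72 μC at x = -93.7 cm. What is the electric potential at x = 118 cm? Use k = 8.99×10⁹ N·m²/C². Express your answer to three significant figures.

-6.97×10⁵ V

Electric potential is a scalar, so the contributions from each charge add algebraically: V = Σ kqᵢ/rᵢ.
Distances from the field point to each charge: r₁ = 0.170 m, r₂ = 0.320 m, r₃ = 2.12 m.
V = k[(-9.06×10⁻⁶)/(0.170) + (-6.58×10⁻⁶)/(0.320) + (-7.72×10⁻⁶)/(2.12)] = -6.97×10⁵ V.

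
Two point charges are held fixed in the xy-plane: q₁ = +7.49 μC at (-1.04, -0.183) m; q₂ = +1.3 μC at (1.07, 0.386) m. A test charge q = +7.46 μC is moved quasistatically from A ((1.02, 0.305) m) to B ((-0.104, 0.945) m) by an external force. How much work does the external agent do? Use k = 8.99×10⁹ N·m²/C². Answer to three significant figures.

For quasistatic motion the external work equals the change in potential energy: W_ext = qΔV = q(V_B − V_A).
At A: distances to the source charges are 2.12 m, 0.0952 m; V_A = Σ kqᵢ/rᵢ = 1.55×10⁵ V.
At B: distances to the source charges are 1.47 m, 1.30 m; V_B = Σ kqᵢ/rᵢ = 5.49×10⁴ V.
ΔV = V_B − V_A = -9.97×10⁴ V.
W_ext = qΔV = (7.46×10⁻⁶ C)(-9.97×10⁴ V) = -0.743 J.

-0.743 J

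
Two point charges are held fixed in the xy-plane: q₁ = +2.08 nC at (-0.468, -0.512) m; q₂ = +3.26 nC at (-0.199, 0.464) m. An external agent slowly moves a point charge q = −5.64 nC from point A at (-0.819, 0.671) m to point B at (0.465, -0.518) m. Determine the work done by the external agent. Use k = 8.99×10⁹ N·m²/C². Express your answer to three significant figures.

8.59×10⁻⁸ J

For quasistatic motion the external work equals the change in potential energy: W_ext = qΔV = q(V_B − V_A).
At A: distances to the source charges are 1.23 m, 0.654 m; V_A = Σ kqᵢ/rᵢ = 60.0 V.
At B: distances to the source charges are 0.933 m, 1.19 m; V_B = Σ kqᵢ/rᵢ = 44.8 V.
ΔV = V_B − V_A = -15.2 V.
W_ext = qΔV = (-5.64×10⁻⁹ C)(-15.2 V) = 8.59×10⁻⁸ J.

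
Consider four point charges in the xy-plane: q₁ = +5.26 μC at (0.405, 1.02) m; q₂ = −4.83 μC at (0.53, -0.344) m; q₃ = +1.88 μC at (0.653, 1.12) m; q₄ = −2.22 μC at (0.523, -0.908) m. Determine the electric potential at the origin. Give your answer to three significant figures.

Electric potential is a scalar, so the contributions from each charge add algebraically: V = Σ kqᵢ/rᵢ.
Distances from the field point to each charge: r₁ = 1.10 m, r₂ = 0.632 m, r₃ = 1.30 m, r₄ = 1.05 m.
V = k[(5.26×10⁻⁶)/(1.10) + (-4.83×10⁻⁶)/(0.632) + (1.88×10⁻⁶)/(1.30) + (-2.22×10⁻⁶)/(1.05)] = -3.16×10⁴ V.

-3.16×10⁴ V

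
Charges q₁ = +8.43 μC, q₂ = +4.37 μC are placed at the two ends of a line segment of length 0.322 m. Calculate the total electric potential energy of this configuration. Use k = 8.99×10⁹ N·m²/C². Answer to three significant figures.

The work to assemble the configuration equals its total potential energy, U = Σ kqᵢqⱼ/rᵢⱼ over all pairs.
The separation is r = 0.322 m.
U = (1.03) = 1.03 J.

1.03 J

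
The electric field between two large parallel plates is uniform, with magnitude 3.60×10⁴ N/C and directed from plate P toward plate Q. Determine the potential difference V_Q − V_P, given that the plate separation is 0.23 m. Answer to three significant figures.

In a uniform field, potential decreases in the direction of E: ΔV = −E·d for a displacement d parallel to E.
Going from P to Q is a displacement of 0.23 m along the field, so V_Q − V_P = −Ed = -8280 V.

-8280 V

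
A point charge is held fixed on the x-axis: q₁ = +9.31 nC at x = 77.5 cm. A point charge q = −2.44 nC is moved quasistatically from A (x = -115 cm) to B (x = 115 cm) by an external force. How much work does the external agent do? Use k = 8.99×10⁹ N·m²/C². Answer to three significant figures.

-4.38×10⁻⁷ J

For quasistatic motion the external work equals the change in potential energy: W_ext = qΔV = q(V_B − V_A).
At A: distance to the source charge is 1.92 m; V_A = kq₁/r = 43.5 V.
At B: distance to the source charge is 0.375 m; V_B = kq₁/r = 223 V.
ΔV = V_B − V_A = 180 V.
W_ext = qΔV = (-2.44×10⁻⁹ C)(180 V) = -4.38×10⁻⁷ J.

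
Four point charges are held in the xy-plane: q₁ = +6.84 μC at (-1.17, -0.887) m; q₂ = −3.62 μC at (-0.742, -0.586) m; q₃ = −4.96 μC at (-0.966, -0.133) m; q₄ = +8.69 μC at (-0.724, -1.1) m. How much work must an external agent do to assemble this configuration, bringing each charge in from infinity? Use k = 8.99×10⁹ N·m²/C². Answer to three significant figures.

-0.354 J

The assembly work is the sum of pairwise potential energies, U = Σ_{i<j} kqᵢqⱼ/rᵢⱼ.
Pair separations: r₁₂ = 0.523 m, r₁₃ = 0.781 m, r₁₄ = 0.494 m, r₂₃ = 0.505 m, r₂₄ = 0.514 m, r₃₄ = 0.997 m.
Summing all 6 pair terms gives U = -0.354 J.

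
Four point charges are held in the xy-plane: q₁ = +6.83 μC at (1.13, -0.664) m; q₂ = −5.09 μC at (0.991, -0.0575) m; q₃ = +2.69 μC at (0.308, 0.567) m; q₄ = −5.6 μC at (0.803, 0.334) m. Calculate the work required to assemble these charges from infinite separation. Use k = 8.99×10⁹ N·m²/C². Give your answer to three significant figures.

The assembly work is the sum of pairwise potential energies, U = Σ_{i<j} kqᵢqⱼ/rᵢⱼ.
Pair separations: r₁₂ = 0.622 m, r₁₃ = 1.48 m, r₁₄ = 1.05 m, r₂₃ = 0.925 m, r₂₄ = 0.434 m, r₃₄ = 0.547 m.
Summing all 6 pair terms gives U = -0.509 J.

-0.509 J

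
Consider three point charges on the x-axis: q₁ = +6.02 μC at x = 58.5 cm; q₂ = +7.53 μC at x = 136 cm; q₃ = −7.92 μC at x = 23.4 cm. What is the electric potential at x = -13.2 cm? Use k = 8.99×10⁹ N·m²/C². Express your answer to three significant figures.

The total potential is the scalar sum of each charge's contribution, V = Σ kqᵢ/rᵢ.
Distances from the field point to each charge: r₁ = 0.717 m, r₂ = 1.49 m, r₃ = 0.366 m.
V = k[(6.02×10⁻⁶)/(0.717) + (7.53×10⁻⁶)/(1.49) + (-7.92×10⁻⁶)/(0.366)] = -7.37×10⁴ V.

-7.37×10⁴ V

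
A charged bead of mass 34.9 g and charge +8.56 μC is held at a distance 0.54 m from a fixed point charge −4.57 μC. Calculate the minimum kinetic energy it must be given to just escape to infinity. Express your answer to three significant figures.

To just escape, total mechanical energy must reach zero at infinity: ½mv²_min + U = 0, so ½mv²_min = −U = |kQq|/r.
|U| = |kQq|/r = (8.99×10⁹ N·m²/C²)(4.57×10⁻⁶)(8.56×10⁻⁶)/(0.540) = 0.651 J.

0.651 J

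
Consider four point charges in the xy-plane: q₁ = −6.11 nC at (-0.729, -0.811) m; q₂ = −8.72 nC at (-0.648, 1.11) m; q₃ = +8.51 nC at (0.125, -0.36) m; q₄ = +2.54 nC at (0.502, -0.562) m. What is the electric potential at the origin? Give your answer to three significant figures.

The total potential is the scalar sum of each charge's contribution, V = Σ kqᵢ/rᵢ.
Distances from the field point to each charge: r₁ = 1.09 m, r₂ = 1.29 m, r₃ = 0.381 m, r₄ = 0.754 m.
V = k[(-6.11×10⁻⁹)/(1.09) + (-8.72×10⁻⁹)/(1.29) + (8.51×10⁻⁹)/(0.381) + (2.54×10⁻⁹)/(0.754)] = 120 V.

120 V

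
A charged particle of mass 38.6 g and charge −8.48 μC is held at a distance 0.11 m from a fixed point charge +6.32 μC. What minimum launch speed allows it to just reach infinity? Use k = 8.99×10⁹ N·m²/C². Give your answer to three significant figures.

To just escape, total mechanical energy must reach zero at infinity: ½mv²_min + U = 0, so ½mv²_min = −U = |kQq|/r.
|U| = |kQq|/r = (8.99×10⁹ N·m²/C²)(6.32×10⁻⁶)(8.48×10⁻⁶)/(0.110) = 4.38 J.
v_min = √(2|U|/m) = √(2·4.38/0.0386) = 15.1 m/s.

15.1 m/s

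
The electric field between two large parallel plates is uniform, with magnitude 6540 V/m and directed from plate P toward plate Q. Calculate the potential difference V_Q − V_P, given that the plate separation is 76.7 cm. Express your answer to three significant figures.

-5020 V

In a uniform field, potential decreases in the direction of E: ΔV = −E·d for a displacement d parallel to E.
Going from P to Q is a displacement of 76.7 cm along the field, so V_Q − V_P = −Ed = -5020 V.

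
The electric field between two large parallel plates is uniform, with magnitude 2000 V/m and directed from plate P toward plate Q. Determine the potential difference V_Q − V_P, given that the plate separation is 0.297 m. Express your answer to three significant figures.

In a uniform field, potential decreases in the direction of E: ΔV = −E·d for a displacement d parallel to E.
Going from P to Q is a displacement of 0.297 m along the field, so V_Q − V_P = −Ed = -594 V.

-594 V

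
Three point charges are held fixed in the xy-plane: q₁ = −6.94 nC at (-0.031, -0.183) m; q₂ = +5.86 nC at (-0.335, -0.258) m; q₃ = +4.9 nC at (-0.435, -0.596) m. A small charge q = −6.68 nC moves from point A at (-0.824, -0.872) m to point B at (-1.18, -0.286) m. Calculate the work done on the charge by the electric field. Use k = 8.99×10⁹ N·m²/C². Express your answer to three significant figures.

-2.49×10⁻⁷ J

The work done by the electric force is W_field = −ΔU = −q(V_B − V_A) = q(V_A − V_B).
At A: distances to the source charges are 1.05 m, 0.785 m, 0.477 m; V_A = Σ kqᵢ/rᵢ = 100 V.
At B: distances to the source charges are 1.15 m, 0.845 m, 0.807 m; V_B = Σ kqᵢ/rᵢ = 62.8 V.
ΔV = V_B − V_A = -37.3 V.
W_field = −qΔV = −(-6.68×10⁻⁹ C)(-37.3 V) = -2.49×10⁻⁷ J.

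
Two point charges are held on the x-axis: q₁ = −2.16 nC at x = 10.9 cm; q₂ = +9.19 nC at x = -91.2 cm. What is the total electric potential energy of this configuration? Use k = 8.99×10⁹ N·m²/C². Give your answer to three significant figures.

The work to assemble the configuration equals its total potential energy, U = Σ kqᵢqⱼ/rᵢⱼ over all pairs.
Pair separations: r₁₂ = 1.02 m.
U = (-1.75×10⁻⁷) = -1.75×10⁻⁷ J.

-1.75×10⁻⁷ J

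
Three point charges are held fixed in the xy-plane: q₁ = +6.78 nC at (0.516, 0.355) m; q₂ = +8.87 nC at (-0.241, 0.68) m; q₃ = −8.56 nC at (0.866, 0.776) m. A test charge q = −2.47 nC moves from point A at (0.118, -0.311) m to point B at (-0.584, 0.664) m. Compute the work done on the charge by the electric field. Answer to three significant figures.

3.38×10⁻⁷ J

The work done by the electric force is W_field = −ΔU = −q(V_B − V_A) = q(V_A − V_B).
At A: distances to the source charges are 0.776 m, 1.05 m, 1.32 m; V_A = Σ kqᵢ/rᵢ = 95.9 V.
At B: distances to the source charges are 1.14 m, 0.343 m, 1.45 m; V_B = Σ kqᵢ/rᵢ = 233 V.
ΔV = V_B − V_A = 137 V.
W_field = −qΔV = −(-2.47×10⁻⁹ C)(137 V) = 3.38×10⁻⁷ J.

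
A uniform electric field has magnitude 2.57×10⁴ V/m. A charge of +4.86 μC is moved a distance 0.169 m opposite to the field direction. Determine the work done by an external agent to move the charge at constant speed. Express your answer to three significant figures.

0.0211 J

The potential change for a displacement 0.169 m opposite to the field direction is ΔV = +Ed = 4340 V.
W_ext = qΔV = 0.0211 J.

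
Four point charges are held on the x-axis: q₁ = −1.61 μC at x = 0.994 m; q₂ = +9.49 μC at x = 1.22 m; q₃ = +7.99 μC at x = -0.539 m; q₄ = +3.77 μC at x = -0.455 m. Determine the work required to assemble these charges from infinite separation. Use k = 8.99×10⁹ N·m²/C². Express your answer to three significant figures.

3.08 J

The work to assemble the configuration equals its total potential energy, U = Σ kqᵢqⱼ/rᵢⱼ over all pairs.
Pair separations: r₁₂ = 0.226 m, r₁₃ = 1.53 m, r₁₄ = 1.45 m, r₂₃ = 1.76 m, r₂₄ = 1.68 m, r₃₄ = 0.0840 m.
Summing all 6 pair terms gives U = 3.08 J.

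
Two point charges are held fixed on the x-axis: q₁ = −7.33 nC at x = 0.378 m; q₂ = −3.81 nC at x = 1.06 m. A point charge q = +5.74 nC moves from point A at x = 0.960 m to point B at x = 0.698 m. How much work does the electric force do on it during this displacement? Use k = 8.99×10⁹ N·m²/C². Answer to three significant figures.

The work done by the electric force is W_field = −ΔU = −q(V_B − V_A) = q(V_A − V_B).
At A: distances to the source charges are 0.582 m, 0.100 m; V_A = Σ kqᵢ/rᵢ = -456 V.
At B: distances to the source charges are 0.320 m, 0.362 m; V_B = Σ kqᵢ/rᵢ = -301 V.
ΔV = V_B − V_A = 155 V.
W_field = −qΔV = −(5.74×10⁻⁹ C)(155 V) = -8.91×10⁻⁷ J.

-8.91×10⁻⁷ J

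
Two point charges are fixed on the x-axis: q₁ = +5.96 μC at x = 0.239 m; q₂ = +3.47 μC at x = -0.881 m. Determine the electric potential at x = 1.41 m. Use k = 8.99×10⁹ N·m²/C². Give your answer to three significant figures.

Electric potential is a scalar, so the contributions from each charge add algebraically: V = Σ kqᵢ/rᵢ.
Distances from the field point to each charge: r₁ = 1.17 m, r₂ = 2.29 m.
V = k[(5.96×10⁻⁶)/(1.17) + (3.47×10⁻⁶)/(2.29)] = 5.94×10⁴ V.

5.94×10⁴ V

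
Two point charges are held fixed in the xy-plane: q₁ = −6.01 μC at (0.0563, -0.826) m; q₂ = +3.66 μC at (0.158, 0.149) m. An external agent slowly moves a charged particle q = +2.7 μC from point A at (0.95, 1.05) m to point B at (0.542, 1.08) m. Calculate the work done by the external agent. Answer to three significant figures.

0.0102 J

For quasistatic motion the external work equals the change in potential energy: W_ext = qΔV = q(V_B − V_A).
At A: distances to the source charges are 2.08 m, 1.20 m; V_A = Σ kqᵢ/rᵢ = 1430 V.
At B: distances to the source charges are 1.97 m, 1.01 m; V_B = Σ kqᵢ/rᵢ = 5200 V.
ΔV = V_B − V_A = 3780 V.
W_ext = qΔV = (2.70×10⁻⁶ C)(3780 V) = 0.0102 J.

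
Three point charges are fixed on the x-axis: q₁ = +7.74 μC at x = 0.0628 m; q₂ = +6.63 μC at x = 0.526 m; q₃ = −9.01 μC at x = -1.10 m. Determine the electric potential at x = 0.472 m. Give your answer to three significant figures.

1.22×10⁶ V

The total potential is the scalar sum of each charge's contribution, V = Σ kqᵢ/rᵢ.
Distances from the field point to each charge: r₁ = 0.409 m, r₂ = 0.0540 m, r₃ = 1.57 m.
V = k[(7.74×10⁻⁶)/(0.409) + (6.63×10⁻⁶)/(0.0540) + (-9.01×10⁻⁶)/(1.57)] = 1.22×10⁶ V.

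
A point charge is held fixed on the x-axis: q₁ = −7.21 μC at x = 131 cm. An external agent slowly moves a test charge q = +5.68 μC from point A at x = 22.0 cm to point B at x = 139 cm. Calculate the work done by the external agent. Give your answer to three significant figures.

For quasistatic motion the external work equals the change in potential energy: W_ext = qΔV = q(V_B − V_A).
At A: distance to the source charge is 1.09 m; V_A = kq₁/r = -5.95×10⁴ V.
At B: distance to the source charge is 0.0800 m; V_B = kq₁/r = -8.10×10⁵ V.
ΔV = V_B − V_A = -7.51×10⁵ V.
W_ext = qΔV = (5.68×10⁻⁶ C)(-7.51×10⁵ V) = -4.26 J.

-4.26 J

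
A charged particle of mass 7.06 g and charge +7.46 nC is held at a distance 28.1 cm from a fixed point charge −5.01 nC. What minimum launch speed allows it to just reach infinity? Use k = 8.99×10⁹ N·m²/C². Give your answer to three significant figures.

To just escape, total mechanical energy must reach zero at infinity: ½mv²_min + U = 0, so ½mv²_min = −U = |kQq|/r.
|U| = |kQq|/r = (8.99×10⁹ N·m²/C²)(5.01×10⁻⁹)(7.46×10⁻⁹)/(0.281) = 1.20×10⁻⁶ J.
v_min = √(2|U|/m) = √(2·1.20×10⁻⁶/7.06×10⁻³) = 0.0184 m/s.

0.0184 m/s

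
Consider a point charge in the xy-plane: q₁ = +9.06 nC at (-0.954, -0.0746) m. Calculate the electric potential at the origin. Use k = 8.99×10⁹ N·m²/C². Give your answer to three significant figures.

Electric potential is a scalar, so the contributions from each charge add algebraically: V = Σ kqᵢ/rᵢ.
Distances from the field point to each charge: r₁ = 0.957 m.
V = k[(9.06×10⁻⁹)/(0.957)] = 85.1 V.

85.1 V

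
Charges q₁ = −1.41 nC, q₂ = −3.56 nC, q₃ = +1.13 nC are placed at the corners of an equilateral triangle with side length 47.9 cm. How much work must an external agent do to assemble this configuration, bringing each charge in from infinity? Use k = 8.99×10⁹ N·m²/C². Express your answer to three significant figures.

The assembly work is the sum of pairwise potential energies, U = Σ_{i<j} kqᵢqⱼ/rᵢⱼ.
All three pair separations equal the side length, 0.479 m.
U = (9.42×10⁻⁸) + (-2.99×10⁻⁸) + (-7.55×10⁻⁸) = -1.12×10⁻⁸ J.

-1.12×10⁻⁸ J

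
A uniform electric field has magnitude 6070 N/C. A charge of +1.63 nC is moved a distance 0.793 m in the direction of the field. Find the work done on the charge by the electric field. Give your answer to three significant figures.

The potential change for a displacement 0.793 m in the direction of the field is ΔV = −Ed = -4810 V.
W_field = −qΔV = 7.85×10⁻⁶ J.

7.85×10⁻⁶ J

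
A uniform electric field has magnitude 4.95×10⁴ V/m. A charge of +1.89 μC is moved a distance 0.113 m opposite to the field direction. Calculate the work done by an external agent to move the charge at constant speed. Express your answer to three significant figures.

0.0106 J

The potential change for a displacement 0.113 m opposite to the field direction is ΔV = +Ed = 5590 V.
W_ext = qΔV = 0.0106 J.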